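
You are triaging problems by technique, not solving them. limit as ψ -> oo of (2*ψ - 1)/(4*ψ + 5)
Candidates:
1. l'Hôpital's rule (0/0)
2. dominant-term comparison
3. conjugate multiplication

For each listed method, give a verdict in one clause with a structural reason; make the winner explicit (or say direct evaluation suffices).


Best approach: dominant-term comparison — at large ψ only the top-degree terms survive; compare the leading terms and the limit falls out.
- l'Hôpital's rule (0/0) — as a single quotient the expression runs to ∞/∞ at the limit point — an at-infinity form of the rule would apply, though the leading-growth comparison is the direct reading.
- dominant-term comparison: applies; the problem has the shape this method handles.
- conjugate multiplication: the conjugate move applies to radical differences, which this is not.


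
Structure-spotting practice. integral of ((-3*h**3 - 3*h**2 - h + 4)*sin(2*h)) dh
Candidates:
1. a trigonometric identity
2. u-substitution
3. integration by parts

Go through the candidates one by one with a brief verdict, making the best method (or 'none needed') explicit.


Best approach: integration by parts — -3*h**3 - 3*h**2 - h + 4 dies after finitely many derivatives while sin(2*h) cycles under integration — the tabular/parts setup.
- a trigonometric identity: there is no trigonometric structure whose rewriting would simplify the integrand.
- u-substitution — no subexpression of the integrand pairs with its own derivative as a factor — individual terms may offer their own substitutions, but any change of variable covering the whole integral would have to be constructed from outside the expression.
- integration by parts — yes, a natural case for it.


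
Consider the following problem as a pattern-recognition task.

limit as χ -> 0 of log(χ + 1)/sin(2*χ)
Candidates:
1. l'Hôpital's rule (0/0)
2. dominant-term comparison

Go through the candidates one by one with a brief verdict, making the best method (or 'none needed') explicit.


Technique: l'Hôpital's rule (0/0) — substituting 0 gives 0 over 0; differentiate top and bottom once and re-evaluate. Known elementary limits would finish this too — the rule just bypasses the case analysis.
- l'Hôpital's rule (0/0) — yes, a natural case for it.
- dominant-term comparison — this limit is not decided by comparing leading-term growth at infinity.


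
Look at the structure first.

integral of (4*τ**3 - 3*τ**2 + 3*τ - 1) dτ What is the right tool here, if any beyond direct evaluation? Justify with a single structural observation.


Technique: no special technique — every term is a constant multiple of a power of τ; term-wise power-rule integration needs no preliminary transformation.


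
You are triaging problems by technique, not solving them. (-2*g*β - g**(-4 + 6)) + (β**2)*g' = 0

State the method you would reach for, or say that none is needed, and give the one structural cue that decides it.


Method: the homogeneous substitution — the slope is degree-zero homogeneous: the ratio substitution v = g/β collapses it. Rearranged, this also fits the Bernoulli template directly; the homogeneous substitution reads the structure without the rearrangement.


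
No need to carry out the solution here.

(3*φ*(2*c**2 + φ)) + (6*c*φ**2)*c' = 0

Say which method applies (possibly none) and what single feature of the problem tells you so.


Technique: the exact-equation method — equality of cross partials is the green light — assemble the potential function term by term.


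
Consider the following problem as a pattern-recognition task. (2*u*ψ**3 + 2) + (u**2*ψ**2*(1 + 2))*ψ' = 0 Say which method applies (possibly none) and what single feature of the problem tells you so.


Method: the exact-equation method — because the two cross partials coincide, the form is conservative as written — recover its potential in (u, ψ).


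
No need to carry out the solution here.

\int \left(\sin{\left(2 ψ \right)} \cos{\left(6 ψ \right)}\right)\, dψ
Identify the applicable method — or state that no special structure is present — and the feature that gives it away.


Method: a trigonometric identity — the product \sin{\left(2 ψ \right)} \cos{\left(6 ψ \right)} converts to a sum of single-frequency sinusoids via the product-to-sum identity.


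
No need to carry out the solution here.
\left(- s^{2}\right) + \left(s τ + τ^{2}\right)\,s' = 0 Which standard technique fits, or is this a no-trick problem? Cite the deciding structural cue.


Verdict: the homogeneous substitution — the slope's numerator and denominator share total degree; set v = s/τ and the equation drops to separable form. A Bernoulli-style rewrite — possibly after exchanging which variable is treated as dependent — would work as well; the homogeneous substitution is the more immediate reading here.


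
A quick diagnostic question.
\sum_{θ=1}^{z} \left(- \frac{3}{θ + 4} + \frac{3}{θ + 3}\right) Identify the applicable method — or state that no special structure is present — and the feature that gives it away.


Diagnosis: telescoping — write out three consecutive terms and watch the interior cancel: the advanced copy one term subtracts reappears as the very next term's leading piece, pair after pair.


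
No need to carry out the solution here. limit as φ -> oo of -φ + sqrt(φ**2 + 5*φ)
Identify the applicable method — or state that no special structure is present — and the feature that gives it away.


Method: conjugate multiplication — sqrt(φ**2 + 5*φ) and φ both blow up, but their difference is tame once the conjugate rationalizes it.


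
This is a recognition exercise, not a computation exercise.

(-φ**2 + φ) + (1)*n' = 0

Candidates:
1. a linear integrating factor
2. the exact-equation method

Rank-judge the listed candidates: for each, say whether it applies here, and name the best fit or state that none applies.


Technique: no special technique — solved for the derivative, n never appears on the right — this is a direct integration in φ, not a differential-equations problem at heart.
- a linear integrating factor: with the unknown absent the integrating factor is a formality; direct integration is the working structure.
- the exact-equation method: the unknown never enters the equation — exactness holds emptily, with nothing for the method to add.


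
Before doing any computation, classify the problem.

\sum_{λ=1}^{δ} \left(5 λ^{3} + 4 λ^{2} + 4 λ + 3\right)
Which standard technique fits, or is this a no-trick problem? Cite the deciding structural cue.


Verdict: no special technique — no cancellation, no constant ratio, no binomial weights — just polynomial terms summed directly.


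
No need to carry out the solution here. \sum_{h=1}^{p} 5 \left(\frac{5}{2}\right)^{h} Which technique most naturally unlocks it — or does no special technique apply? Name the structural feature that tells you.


Verdict: the geometric series formula — the ratio of consecutive terms is the constant \frac{5}{2}, independent of the index — a geometric sum.


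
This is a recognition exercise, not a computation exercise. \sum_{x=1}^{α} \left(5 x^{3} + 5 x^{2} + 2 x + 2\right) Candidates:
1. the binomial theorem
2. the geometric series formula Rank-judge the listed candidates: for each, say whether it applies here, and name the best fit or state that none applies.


Technique: no special technique — with only polynomial terms in x present, the classical sum-of-powers identities are all you need.
- the binomial theorem: there is no pair of bases whose matched powers would reassemble into a single binomial power.
- the geometric series formula — the term-to-term ratio drifts with the index — the one thing the geometric formula cannot absorb.


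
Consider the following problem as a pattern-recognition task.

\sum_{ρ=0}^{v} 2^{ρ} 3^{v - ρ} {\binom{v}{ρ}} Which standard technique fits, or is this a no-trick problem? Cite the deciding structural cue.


Verdict: the binomial theorem — terms weighting {\binom{v}{ρ}} against matched powers of 2 and 3 reassemble into (2 + 3)^v by the binomial theorem.


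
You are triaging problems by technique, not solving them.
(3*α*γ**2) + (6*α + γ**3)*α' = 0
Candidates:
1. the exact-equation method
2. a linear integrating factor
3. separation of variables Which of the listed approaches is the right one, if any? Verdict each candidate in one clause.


Diagnosis: the exact-equation method — this form is already the differential of something: the matching mixed partials of 3*α*γ**2 and 6*α + γ**3 prove it.
- the exact-equation method: applies; the problem has the shape this method handles.
- a linear integrating factor: the unknown enters nonlinearly (through a power, a denominator, or a transcendental function), which the linear integrating-factor recipe cannot absorb as-is — any repair would come from a preliminary substitution, not the factor.
- separation of variables — no algebra isolates the independent variable on one side and the unknown on the other.


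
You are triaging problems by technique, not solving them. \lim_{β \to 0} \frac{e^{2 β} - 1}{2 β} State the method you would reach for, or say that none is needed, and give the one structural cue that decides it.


Diagnosis: l'Hôpital's rule (0/0) — the 0/0 form at 0 is the signature situation for l'Hôpital's rule. A first-order expansion at the point is an equally standard path; the rule packages it.


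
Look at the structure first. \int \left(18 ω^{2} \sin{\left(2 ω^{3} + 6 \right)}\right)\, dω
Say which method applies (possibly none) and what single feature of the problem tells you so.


Best approach: u-substitution — spotting that 18 ω^{2} is a constant multiple of the derivative of 2 ω^{3} + 6 is the key observation — substitute u = 2 ω^{3} + 6 and the integral becomes one-dimensional in u.


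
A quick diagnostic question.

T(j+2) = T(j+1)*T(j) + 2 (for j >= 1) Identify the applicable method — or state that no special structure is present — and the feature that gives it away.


Technique: no special technique — a nonlinear dependence on earlier terms breaks linearity, and with it every superposition-based closed form.


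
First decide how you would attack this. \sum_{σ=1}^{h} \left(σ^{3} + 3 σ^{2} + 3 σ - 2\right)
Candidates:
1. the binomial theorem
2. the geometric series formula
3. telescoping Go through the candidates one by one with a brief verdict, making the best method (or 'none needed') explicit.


Verdict: no special technique — Faulhaber territory: sum each constant-multiple power of σ with its closed-form formula, no trick required.
- the binomial theorem: there is no pair of bases whose matched powers would reassemble into a single binomial power.
- the geometric series formula: the term-to-term ratio changes with the index, so the geometric formula cannot close it.
- telescoping: as presented, consecutive terms share no shifted copy to cancel against — no rewrite is on display to change that.


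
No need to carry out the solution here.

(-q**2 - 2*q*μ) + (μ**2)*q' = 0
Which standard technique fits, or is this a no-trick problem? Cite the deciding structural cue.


Verdict: the homogeneous substitution — the slope's numerator and denominator share total degree; set v = q/μ and the equation drops to separable form. This doubles as a Bernoulli equation in the unknown as written; the homogeneous route needs no setup at all.


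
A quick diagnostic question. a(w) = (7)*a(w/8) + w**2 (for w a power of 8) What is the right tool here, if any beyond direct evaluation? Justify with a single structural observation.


Best approach: the master substitution — the call at w/8 makes this multiplicative recursion; the master-style substitution converts it to additive.


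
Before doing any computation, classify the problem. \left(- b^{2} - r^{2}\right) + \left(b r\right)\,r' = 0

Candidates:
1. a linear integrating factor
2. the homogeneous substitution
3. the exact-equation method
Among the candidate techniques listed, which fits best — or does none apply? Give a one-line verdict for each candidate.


Diagnosis: the homogeneous substitution — the slope's numerator and denominator share total degree; set v = r/b and the equation drops to separable form. Rearranged, this also fits the Bernoulli template directly; the homogeneous substitution reads the structure without the rearrangement.
- a linear integrating factor: the unknown enters nonlinearly (through a power, a denominator, or a transcendental function), which the linear integrating-factor recipe cannot absorb as-is — any repair would come from a preliminary substitution, not the factor.
- the homogeneous substitution: a fit — the right tool for this form.
- the exact-equation method — the cross partial derivatives disagree, so no single potential exists.


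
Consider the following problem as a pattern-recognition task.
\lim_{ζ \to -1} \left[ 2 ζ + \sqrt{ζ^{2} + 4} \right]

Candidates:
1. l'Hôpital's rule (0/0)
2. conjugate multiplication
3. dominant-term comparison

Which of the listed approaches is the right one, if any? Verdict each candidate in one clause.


Diagnosis: no special technique — the expression is continuous at the evaluation point — substitute directly; no indeterminate form appears.
- l'Hôpital's rule (0/0) — evaluation at the point is determinate, so the rule has nothing to repair.
- conjugate multiplication — there are no radicals in tension whose conjugate would simplify matters.
- dominant-term comparison: leading-power comparison does not apply to this form.


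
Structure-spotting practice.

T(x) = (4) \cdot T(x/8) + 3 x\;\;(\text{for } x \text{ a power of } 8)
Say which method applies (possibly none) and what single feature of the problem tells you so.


Method: the master substitution — the argument contracts 8-fold per step: reindex x exponentially and solve the linear recurrence in the new index.


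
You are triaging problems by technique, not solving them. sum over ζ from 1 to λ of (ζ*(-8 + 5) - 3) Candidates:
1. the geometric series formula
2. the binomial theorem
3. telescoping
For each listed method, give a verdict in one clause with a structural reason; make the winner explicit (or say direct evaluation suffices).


Diagnosis: no special technique — every summand is a constant multiple of a power of ζ — apply the standard power-sum identities one degree at a time.
- the geometric series formula: there is no constant term-to-term ratio.
- the binomial theorem: the summand does not match any term pattern of an expanded binomial power.
- telescoping — the terms as presented offer no neighboring cancellation — a telescoping rewrite may exist, but the displayed structure does not hand one over.


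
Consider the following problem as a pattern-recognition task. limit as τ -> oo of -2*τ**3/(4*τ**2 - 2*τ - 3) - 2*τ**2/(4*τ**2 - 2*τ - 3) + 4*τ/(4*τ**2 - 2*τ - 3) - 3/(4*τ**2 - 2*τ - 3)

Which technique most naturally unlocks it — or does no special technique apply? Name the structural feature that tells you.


Technique: dominant-term comparison — at large τ only the top-degree terms survive; compare the leading terms and the limit falls out. Viewed as a single quotient this is an ∞/∞ form — an at-infinity application of l'Hôpital's rule would also resolve it; comparing leading growth reads the answer without differentiating.


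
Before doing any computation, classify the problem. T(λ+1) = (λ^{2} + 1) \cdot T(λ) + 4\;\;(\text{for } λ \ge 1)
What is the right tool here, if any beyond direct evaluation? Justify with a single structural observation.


Method: a summation factor — the coefficient λ^{2} + 1 drifts with the index, so no fixed root exists; normalizing by the cumulative product telescopes it.


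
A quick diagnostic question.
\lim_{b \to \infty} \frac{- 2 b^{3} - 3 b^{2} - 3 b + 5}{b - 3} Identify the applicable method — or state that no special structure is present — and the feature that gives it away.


Method: dominant-term comparison — as b grows, only the highest-degree terms matter — compare leading terms and read the limit off. Viewed as a single quotient this is an ∞/∞ form — an at-infinity application of l'Hôpital's rule would also resolve it; comparing leading growth reads the answer without differentiating.


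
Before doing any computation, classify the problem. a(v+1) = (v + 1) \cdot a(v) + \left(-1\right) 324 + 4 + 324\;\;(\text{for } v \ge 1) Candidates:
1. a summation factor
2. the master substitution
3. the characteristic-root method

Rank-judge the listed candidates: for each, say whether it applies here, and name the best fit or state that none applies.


Diagnosis: a summation factor — with the index-dependent coefficient v + 1, dividing by the cumulative product turns the left side into a pure difference.
- a summation factor: yes, a natural case for it.
- the master substitution — the recursive argument is a shift of the index, not a fixed fraction of it.
- the characteristic-root method: the coefficients change with the index, which the root method cannot absorb.


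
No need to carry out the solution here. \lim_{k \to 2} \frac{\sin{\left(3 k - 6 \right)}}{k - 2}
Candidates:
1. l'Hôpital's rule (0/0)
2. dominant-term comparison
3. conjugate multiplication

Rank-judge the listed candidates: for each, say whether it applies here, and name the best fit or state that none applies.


Verdict: l'Hôpital's rule (0/0) — numerator and denominator both vanish at 2 — a genuine 0/0 form, which is exactly when l'Hôpital applies. The standard small-argument limits would also carry it; the rule is the systematic route.
- l'Hôpital's rule (0/0): applies; the problem has the shape this method handles.
- dominant-term comparison — no dominant power emerges to decide the limit by degree comparison.
- conjugate multiplication: no divergent radical difference is present for a conjugate pair to cancel.


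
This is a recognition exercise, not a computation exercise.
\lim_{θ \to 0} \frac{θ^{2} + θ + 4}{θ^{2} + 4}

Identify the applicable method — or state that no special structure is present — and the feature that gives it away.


Technique: no special technique — the expression is continuous at the evaluation point — substitute directly; no indeterminate form appears.


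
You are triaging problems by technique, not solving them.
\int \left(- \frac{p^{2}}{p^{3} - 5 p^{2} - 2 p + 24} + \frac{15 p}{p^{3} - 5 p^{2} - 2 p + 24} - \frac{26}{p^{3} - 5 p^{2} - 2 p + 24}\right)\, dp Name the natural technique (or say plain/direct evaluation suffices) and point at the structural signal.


Technique: partial fractions — p^{3} - 5 p^{2} - 2 p + 24 splits into linear pieces, so the quotient is a sum of simple fractions — decompose before integrating.


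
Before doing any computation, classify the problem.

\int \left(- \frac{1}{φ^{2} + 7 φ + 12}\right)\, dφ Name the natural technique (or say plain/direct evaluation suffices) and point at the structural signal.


Method: partial fractions — the bottom, φ^{2} + 7 φ + 12, comes apart into simple factors, and a proper rational function over split factors decomposes.


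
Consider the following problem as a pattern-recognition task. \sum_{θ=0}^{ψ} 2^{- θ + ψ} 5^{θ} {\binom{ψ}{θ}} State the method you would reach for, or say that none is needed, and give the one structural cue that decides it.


Diagnosis: the binomial theorem — the summand is term θ of a binomial expansion in 5 and 2; the whole sum is a single power.


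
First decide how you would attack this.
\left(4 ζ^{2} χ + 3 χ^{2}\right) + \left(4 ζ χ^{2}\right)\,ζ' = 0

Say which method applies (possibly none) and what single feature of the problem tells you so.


Diagnosis: the exact-equation method — 4 ζ^{2} χ + 3 χ^{2} and 4 ζ χ^{2} pass the exactness check on the nose, so no integrating factor in χ or ζ is needed at all.


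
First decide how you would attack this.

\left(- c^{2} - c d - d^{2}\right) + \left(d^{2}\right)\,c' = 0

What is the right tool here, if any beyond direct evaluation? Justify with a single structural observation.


Diagnosis: the homogeneous substitution — solved for the derivative, the right side is unchanged under scaling d and c together — it depends only on the ratio c/d, so substitute a single ratio variable.


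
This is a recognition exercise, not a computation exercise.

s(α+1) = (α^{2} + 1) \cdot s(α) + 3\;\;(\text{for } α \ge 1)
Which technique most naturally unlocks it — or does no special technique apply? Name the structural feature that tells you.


Best approach: a summation factor — one-term recursion with variable weight α^{2} + 1 is solved by product normalization, not by root-finding.


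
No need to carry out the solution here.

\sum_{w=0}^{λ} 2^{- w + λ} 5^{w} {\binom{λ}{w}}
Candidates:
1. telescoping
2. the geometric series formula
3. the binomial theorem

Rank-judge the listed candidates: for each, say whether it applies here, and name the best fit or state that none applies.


Verdict: the binomial theorem — the binomial coefficients weight matched powers of 5 and 2, which is exactly the expansion of a binomial power.
- telescoping: neither a shifted-difference shape nor integer-spaced poles are present.
- the geometric series formula — there is no constant term-to-term ratio.
- the binomial theorem — applicable, and directly so.


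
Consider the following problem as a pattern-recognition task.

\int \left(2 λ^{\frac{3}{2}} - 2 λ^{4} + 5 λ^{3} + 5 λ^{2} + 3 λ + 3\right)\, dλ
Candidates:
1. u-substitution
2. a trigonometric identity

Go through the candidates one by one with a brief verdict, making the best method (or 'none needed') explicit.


Technique: no special technique — a term-by-term power-rule job in λ; no substitution or rearrangement earns its keep here.
- u-substitution — no subexpression of the integrand serves as a whole-integral substitution inner — individual terms may offer their own, but none carries its derivative as a factor of the full integrand; a working change of variable would have to be constructed from outside the expression.
- a trigonometric identity — there is no trigonometric structure at all — the integrand carries no sine or cosine to rewrite.


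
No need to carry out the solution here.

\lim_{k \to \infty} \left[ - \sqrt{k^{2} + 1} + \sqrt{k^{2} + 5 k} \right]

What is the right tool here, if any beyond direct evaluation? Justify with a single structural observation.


Best approach: conjugate multiplication — divergence minus divergence hides a finite answer — expose it by pairing \sqrt{k^{2} + 5 k} - \sqrt{k^{2} + 1} with its conjugate.


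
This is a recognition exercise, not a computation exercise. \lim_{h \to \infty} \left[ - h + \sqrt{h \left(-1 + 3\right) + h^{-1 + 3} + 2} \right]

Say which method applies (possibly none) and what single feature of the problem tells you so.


Method: conjugate multiplication — this difference gives up after one conjugate multiplication — the radical structure cancels against its conjugate.


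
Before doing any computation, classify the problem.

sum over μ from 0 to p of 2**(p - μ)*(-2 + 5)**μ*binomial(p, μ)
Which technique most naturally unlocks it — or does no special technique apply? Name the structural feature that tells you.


Verdict: the binomial theorem — binomial(p, μ) weighting matched powers of (-2 + 5) and 2 is the expanded form of ((-2 + 5) + 2)^p — fold it back up.


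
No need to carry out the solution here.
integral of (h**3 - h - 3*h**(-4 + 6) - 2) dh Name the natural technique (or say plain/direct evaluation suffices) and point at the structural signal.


Method: no special technique — the integrand is a sum of constant multiples of powers of h — integrate term by term.


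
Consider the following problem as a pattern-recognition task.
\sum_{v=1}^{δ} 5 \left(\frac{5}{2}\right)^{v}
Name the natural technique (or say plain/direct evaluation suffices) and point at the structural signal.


Best approach: the geometric series formula — each term is \frac{5}{2} times the previous one, so the geometric-series formula applies directly.


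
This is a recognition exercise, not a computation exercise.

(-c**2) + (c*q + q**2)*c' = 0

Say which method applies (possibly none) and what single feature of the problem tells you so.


Verdict: the homogeneous substitution — the slope's numerator and denominator have matching total degree, so it depends only on c/q and the ratio substitution collapses it. With the right rearrangement (exchanging the roles of the variables where needed), this also fits a Bernoulli template; the homogeneous substitution reads the structure directly.


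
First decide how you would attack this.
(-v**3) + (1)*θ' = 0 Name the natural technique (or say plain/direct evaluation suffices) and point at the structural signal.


Technique: no special technique — with θ absent the equation is not coupled at all: direct integration in v.


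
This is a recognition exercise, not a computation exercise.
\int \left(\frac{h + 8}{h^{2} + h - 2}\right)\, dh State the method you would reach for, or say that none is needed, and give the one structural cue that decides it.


Verdict: partial fractions — h^{2} + h - 2 splits into linear pieces, so the quotient is a sum of simple fractions — decompose before integrating.


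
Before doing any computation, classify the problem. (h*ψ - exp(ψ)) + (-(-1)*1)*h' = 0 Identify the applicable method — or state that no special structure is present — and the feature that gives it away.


Verdict: a linear integrating factor — first power of h, nonzero forcing: the integrating-factor recipe applies verbatim with p = ψ.


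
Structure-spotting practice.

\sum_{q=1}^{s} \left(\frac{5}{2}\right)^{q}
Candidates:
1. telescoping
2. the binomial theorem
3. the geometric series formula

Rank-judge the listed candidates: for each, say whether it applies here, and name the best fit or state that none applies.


Verdict: the geometric series formula — each term is \frac{5}{2} times the previous one, so the geometric-series formula applies directly.
- telescoping — neither a shifted-difference shape nor integer-spaced poles are present.
- the binomial theorem — no binomial coefficients pair up with complementary powers here.
- the geometric series formula — yes — fits the structure here.


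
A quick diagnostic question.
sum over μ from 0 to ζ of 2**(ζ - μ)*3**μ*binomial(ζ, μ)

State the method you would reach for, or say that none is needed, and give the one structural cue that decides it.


Diagnosis: the binomial theorem — binomial coefficients against complementary powers of 3 and 2: recognize the binomial expansion and resum.


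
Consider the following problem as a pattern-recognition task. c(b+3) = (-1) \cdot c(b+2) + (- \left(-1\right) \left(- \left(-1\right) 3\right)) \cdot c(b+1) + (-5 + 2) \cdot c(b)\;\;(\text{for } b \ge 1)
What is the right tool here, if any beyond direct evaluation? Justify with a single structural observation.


Diagnosis: the characteristic-root method — try a geometric ansatz r^b: constant coefficients turn the recurrence into one polynomial equation in r.


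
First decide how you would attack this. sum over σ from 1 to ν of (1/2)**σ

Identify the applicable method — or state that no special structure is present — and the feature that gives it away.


Technique: the geometric series formula — each term is 1/2 times the previous one, so the geometric-series formula applies directly.


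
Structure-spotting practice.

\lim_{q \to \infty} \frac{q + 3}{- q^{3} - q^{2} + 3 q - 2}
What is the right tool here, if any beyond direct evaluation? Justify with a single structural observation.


Method: dominant-term comparison — as q grows, only the highest-degree terms matter — compare leading terms and read the limit off. As a single quotient, the ∞/∞ shape would yield to repeated differentiation as well — the growth comparison gets there in one look.


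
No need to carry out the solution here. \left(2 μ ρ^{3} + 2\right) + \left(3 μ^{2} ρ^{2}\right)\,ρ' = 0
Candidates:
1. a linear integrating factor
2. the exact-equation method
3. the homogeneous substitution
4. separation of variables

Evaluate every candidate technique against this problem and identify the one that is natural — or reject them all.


Diagnosis: the exact-equation method — check exactness first: here it holds (2 μ ρ^{3} + 2, 3 μ^{2} ρ^{2} have matching cross partials), so no integrating factor is needed.
- a linear integrating factor — a nonlinear term in the unknown puts this outside the integrating-factor template.
- the exact-equation method: yes — fits the structure here.
- the homogeneous substitution: rescaling both variables together changes the slope, so no ratio substitution collapses it.
- separation of variables — the two dependences are entangled, not a clean product of one-variable pieces.


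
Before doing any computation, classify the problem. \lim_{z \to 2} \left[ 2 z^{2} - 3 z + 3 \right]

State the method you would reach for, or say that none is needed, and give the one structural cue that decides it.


Diagnosis: no special technique — the expression is continuous at 2 — substitute and evaluate; no indeterminate form appears.


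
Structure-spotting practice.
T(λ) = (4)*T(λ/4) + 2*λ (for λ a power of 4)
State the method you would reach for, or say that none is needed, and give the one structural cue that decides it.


Verdict: the master substitution — a divide-and-conquer shape: argument λ/4, so change variables with λ = 4^m and solve the linear version.


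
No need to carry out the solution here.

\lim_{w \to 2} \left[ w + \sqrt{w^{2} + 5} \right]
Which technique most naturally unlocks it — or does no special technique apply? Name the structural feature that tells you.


Verdict: no special technique — no vanishing denominator and no indeterminate clash at the point — evaluation is immediate.


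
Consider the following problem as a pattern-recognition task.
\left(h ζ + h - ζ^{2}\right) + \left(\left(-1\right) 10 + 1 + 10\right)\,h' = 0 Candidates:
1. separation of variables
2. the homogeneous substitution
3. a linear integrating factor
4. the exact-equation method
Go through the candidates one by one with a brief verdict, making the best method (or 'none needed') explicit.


Diagnosis: a linear integrating factor — linear in the unknown with genuine forcing: multiply through by the exponential of the integrated coefficient and the left side closes into one derivative.
- separation of variables — the two dependences are entangled, not a clean product of one-variable pieces.
- the homogeneous substitution — solved for the derivative, the right side changes under joint scaling of the two variables.
- a linear integrating factor — yes — fits the structure here.
- the exact-equation method: exactness fails on the nose — the mixed partials do not match.


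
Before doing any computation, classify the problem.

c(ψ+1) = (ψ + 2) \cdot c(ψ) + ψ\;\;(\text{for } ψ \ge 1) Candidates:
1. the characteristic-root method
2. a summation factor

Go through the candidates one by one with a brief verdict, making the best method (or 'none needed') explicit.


Best approach: a summation factor — one step of memory with a weight ψ + 2 that changes as the index grows — the summation-factor construction is built for this.
- the characteristic-root method: the coefficients vary with the index, breaking the constant-coefficient structure the method needs.
- a summation factor: applies; the problem has the shape this method handles.


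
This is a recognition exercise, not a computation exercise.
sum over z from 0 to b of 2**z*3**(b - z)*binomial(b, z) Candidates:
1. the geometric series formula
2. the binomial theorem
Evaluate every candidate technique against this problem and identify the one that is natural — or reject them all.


Technique: the binomial theorem — binomial(b, z) weighting matched powers of 2 and 3 is the expanded form of (2 + 3)^b — fold it back up.
- the geometric series formula — the ratio of consecutive terms depends on the index.
- the binomial theorem: yes — fits the structure here.


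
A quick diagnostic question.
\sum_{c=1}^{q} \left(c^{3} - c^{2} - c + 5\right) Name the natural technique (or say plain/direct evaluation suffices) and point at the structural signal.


Diagnosis: no special technique — every summand is a constant multiple of a power of c — apply the standard power-sum identities one degree at a time.


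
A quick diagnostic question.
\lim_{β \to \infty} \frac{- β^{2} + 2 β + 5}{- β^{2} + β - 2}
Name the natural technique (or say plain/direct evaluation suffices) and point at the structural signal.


Technique: dominant-term comparison — as β grows, only the highest-degree terms matter — compare leading terms and read the limit off. Viewed as a single quotient this is an ∞/∞ form — an at-infinity application of l'Hôpital's rule would also resolve it; comparing leading growth reads the answer without differentiating.


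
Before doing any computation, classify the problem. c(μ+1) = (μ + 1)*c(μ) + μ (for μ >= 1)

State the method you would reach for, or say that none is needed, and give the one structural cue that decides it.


Method: a summation factor — rescale the sequence by the product of the weights μ + 1 so far — the recurrence collapses to a plain running sum.


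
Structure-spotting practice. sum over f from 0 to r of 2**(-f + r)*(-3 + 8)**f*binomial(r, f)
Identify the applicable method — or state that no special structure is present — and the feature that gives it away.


Technique: the binomial theorem — binomial coefficients against complementary powers of (-3 + 8) and 2: recognize the binomial expansion and resum.


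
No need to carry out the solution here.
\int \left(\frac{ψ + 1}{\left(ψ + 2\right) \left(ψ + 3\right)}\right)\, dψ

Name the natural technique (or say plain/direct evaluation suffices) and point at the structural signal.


Technique: partial fractions — the bottom factors while the top stays lower-degree — split into simple fractions and integrate piece by piece.


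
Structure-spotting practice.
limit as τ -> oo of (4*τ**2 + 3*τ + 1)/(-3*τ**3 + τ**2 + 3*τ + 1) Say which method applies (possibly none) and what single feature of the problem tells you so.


Best approach: dominant-term comparison — divide through by the highest power of τ; every lower-order term dies and the dominant terms decide the limit. l'Hôpital's at-infinity variant applies to the expression viewed as a single quotient; the leading-term comparison is the direct route.


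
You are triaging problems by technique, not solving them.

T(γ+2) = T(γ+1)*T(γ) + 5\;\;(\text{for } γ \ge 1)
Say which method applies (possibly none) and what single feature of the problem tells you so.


Diagnosis: no special technique — the update rule curves (it is not linear in the unknown sequence), so no superposition-based closed form attaches — iterate or study it directly.


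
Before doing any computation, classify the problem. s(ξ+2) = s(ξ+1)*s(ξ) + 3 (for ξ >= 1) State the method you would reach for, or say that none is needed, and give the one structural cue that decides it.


Best approach: no special technique — the update rule curves (it is not linear in the unknown sequence), so no superposition-based closed form attaches — iterate or study it directly.


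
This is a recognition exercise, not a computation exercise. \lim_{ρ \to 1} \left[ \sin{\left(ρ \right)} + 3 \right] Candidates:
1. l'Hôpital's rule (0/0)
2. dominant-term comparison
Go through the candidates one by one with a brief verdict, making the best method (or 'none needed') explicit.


Method: no special technique — no vanishing denominator and no indeterminate clash at the point — evaluation is immediate.
- l'Hôpital's rule (0/0): substituting the point gives a finite value outright — there is no indeterminate clash to repair.
- dominant-term comparison: this limit is not decided by comparing polynomial growth at infinity.


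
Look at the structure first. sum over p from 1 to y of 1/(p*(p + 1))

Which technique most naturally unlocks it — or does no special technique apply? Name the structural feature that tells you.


Technique: telescoping — 1/(p*(p + 1)) decomposes into shift-paired simple fractions; the series telescopes to finitely many boundary pieces.


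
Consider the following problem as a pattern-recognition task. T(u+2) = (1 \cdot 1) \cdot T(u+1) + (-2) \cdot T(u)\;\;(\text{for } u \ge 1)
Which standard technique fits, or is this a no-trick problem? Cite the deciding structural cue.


Best approach: the characteristic-root method — fixed numeric weights on consecutive terms and no forcing term added: the root method in its home territory.


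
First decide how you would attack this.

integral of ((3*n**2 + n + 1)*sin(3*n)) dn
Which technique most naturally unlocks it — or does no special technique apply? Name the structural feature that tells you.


Verdict: integration by parts — 3*n**2 + n + 1 dies after finitely many derivatives while sin(3*n) cycles under integration — the tabular/parts setup.


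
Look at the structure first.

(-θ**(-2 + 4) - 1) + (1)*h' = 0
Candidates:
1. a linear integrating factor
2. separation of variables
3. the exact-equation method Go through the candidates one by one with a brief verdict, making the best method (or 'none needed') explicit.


Verdict: no special technique — the slope is a function of θ alone, so integrate both sides directly.
- a linear integrating factor: the linear template holds only trivially here (the unknown is absent, so the coefficient is zero) — the method is not the natural label.
- separation of variables — with no unknown in the slope, separating variables is a formality — the equation integrates directly.
- the exact-equation method — no dependence on the unknown anywhere: exactness is a label without content here.


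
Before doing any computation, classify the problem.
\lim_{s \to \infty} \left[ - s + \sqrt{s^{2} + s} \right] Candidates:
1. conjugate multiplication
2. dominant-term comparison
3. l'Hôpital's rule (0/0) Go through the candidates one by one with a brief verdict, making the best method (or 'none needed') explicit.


Verdict: conjugate multiplication — \sqrt{s^{2} + s} and s both blow up, but their difference is tame once the conjugate rationalizes it.
- conjugate multiplication: yes — fits the structure here.
- dominant-term comparison: this limit is not decided by comparing leading-term growth at infinity.
- l'Hôpital's rule (0/0) — no quotient structure at all: the clash is ∞ minus ∞, which rationalizing converts into a tractable ratio.


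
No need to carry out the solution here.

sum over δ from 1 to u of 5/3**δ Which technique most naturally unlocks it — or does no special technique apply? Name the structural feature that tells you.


Diagnosis: the geometric series formula — consecutive terms stand in a fixed index-free ratio — the geometric sum formula closes it.


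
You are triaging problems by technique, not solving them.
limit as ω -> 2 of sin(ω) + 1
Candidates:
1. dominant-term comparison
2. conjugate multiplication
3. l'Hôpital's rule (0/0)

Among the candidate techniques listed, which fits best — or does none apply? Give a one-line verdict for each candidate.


Technique: no special technique — no vanishing denominator and no indeterminate clash at the point — evaluation is immediate.
- dominant-term comparison: no ranking of term growth rates resolves the limit here.
- conjugate multiplication: no difference of divergent radicals appears, so rationalizing has nothing to cancel.
- l'Hôpital's rule (0/0) — substituting the point gives a finite value outright — there is no indeterminate clash to repair.
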